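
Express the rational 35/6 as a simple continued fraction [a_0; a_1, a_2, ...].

[5; 1, 5]

Run the Euclidean algorithm on 35 and 6; the successive quotients are the partial quotients a_0, a_1, ... (each step inverts the fractional part left over by the previous one):
  35 = 5*6 + 5, so a_0 = 5.
  6 = 1*5 + 1, so a_1 = 1.
  5 = 5*1 + 0, so a_2 = 5.
The remainder reaches 0 after 3 divisions, so the expansion has 3 partial quotients, read off in order.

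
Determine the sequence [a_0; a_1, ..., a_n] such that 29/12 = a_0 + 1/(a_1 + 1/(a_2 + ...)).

Run the Euclidean algorithm on 29 and 12; the successive quotients are the partial quotients a_0, a_1, ... (each step inverts the fractional part left over by the previous one):
  29 = 2*12 + 5, so a_0 = 2.
  12 = 2*5 + 2, so a_1 = 2.
  5 = 2*2 + 1, so a_2 = 2.
  2 = 2*1 + 0, so a_3 = 2.
The remainder reaches 0 after 4 divisions, so the expansion has 4 partial quotients, read off in order.

[2; 2, 2, 2]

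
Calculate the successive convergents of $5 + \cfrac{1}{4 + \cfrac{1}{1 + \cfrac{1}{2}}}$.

Using the convergent recurrence p_i = a_i*p_{i-1} + p_{i-2}, q_i = a_i*q_{i-1} + q_{i-2} with p_{-2}=0, p_{-1}=1, q_{-2}=1, q_{-1}=0:
  i=0: a_0=5, p_0 = 5*1 + 0 = 5, q_0 = 5*0 + 1 = 1.
  i=1: a_1=4, p_1 = 4*5 + 1 = 21, q_1 = 4*1 + 0 = 4.
  i=2: a_2=1, p_2 = 1*21 + 5 = 26, q_2 = 1*4 + 1 = 5.
  i=3: a_3=2, p_3 = 2*26 + 21 = 73, q_3 = 2*5 + 4 = 14.

5/1, 21/4, 26/5, 73/14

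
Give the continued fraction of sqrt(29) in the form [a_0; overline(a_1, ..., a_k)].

Write x_i = (sqrt(29) + m_i)/d_i with (m_0, d_0) = (0, 1). a_0 = floor(sqrt(29)) = 5, since 5^2 = 25 <= 29 < 36 = 6^2.
Iterate m_{i+1} = d_i*a_i - m_i, d_{i+1} = (29 - m_{i+1}^2)/d_i, a_{i+1} = floor((a_0 + m_{i+1})/d_{i+1}):
  m_1 = 1*5 - 0 = 5, d_1 = (29 - 5^2)/1 = 4/1 = 4, a_1 = floor((5 + 5)/4) = 2.
  m_2 = 4*2 - 5 = 3, d_2 = (29 - 3^2)/4 = 20/4 = 5, a_2 = floor((5 + 3)/5) = 1.
  m_3 = 5*1 - 3 = 2, d_3 = (29 - 2^2)/5 = 25/5 = 5, a_3 = floor((5 + 2)/5) = 1.
  m_4 = 5*1 - 2 = 3, d_4 = (29 - 3^2)/5 = 20/5 = 4, a_4 = floor((5 + 3)/4) = 2.
  m_5 = 4*2 - 3 = 5, d_5 = (29 - 5^2)/4 = 4/4 = 1, a_5 = floor((5 + 5)/1) = 10.
  m_6 = 1*10 - 5 = 5, d_6 = (29 - 5^2)/1 = 4/1 = 4: (m_6, d_6) = (m_1, d_1) = (5, 4), so from here the quotients repeat a_1, ..., a_5; the period length is 5.
Hence the expansion of sqrt(29) is a_0 = 5 followed by the repeating block 2, 1, 1, 2, 10 (period 5).

[5; overline(2, 1, 1, 2, 10)]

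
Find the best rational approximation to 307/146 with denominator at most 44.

82/39

Expand x = 307/146 as a continued fraction with the Euclidean algorithm:
  307 = 2*146 + 15, so a_0 = 2.
  146 = 9*15 + 11, so a_1 = 9.
  15 = 1*11 + 4, so a_2 = 1.
  11 = 2*4 + 3, so a_3 = 2.
  4 = 1*3 + 1, so a_4 = 1.
  3 = 3*1 + 0, so a_5 = 3.
so x = [2; 9, 1, 2, 1, 3].
Convergents (p_i = a_i*p_{i-1} + p_{i-2}, q_i = a_i*q_{i-1} + q_{i-2} with p_{-2}=0, p_{-1}=1, q_{-2}=1, q_{-1}=0), until the denominator exceeds 44:
  i=0: a_0=2, p_0 = 2*1 + 0 = 2, q_0 = 2*0 + 1 = 1.
  i=1: a_1=9, p_1 = 9*2 + 1 = 19, q_1 = 9*1 + 0 = 9.
  i=2: a_2=1, p_2 = 1*19 + 2 = 21, q_2 = 1*9 + 1 = 10.
  i=3: a_3=2, p_3 = 2*21 + 19 = 61, q_3 = 2*10 + 9 = 29.
  i=4: a_4=1, p_4 = 1*61 + 21 = 82, q_4 = 1*29 + 10 = 39.
  i=5: a_5=3, p_5 = 3*82 + 61 = 307, q_5 = 3*39 + 29 = 146.
q_5 = 146 > 44, so the last convergent with denominator <= 44 is p_4/q_4 = 82/39.
The closest fraction with denominator <= 44 is either p_4/q_4 or the intermediate fraction (k*p_4 + p_3)/(k*q_4 + q_3) with the largest k >= 1 whose denominator stays <= 44; these approach x as k grows, and every other convergent or intermediate fraction in range is farther away.
Largest k: floor((44 - q_3)/q_4) = floor((44 - 29)/39) = 0.
Since k = 0, no intermediate fraction beyond p_4/q_4 has denominator <= 44, so the convergent 82/39 is the closest (its error is |307*39 - 82*146|/(146*39) = 1/5694).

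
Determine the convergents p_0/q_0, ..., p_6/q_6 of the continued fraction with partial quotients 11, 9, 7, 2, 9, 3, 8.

11/1, 100/9, 711/64, 1522/137, 14409/1297, 44749/4028, 372401/33521

Using the convergent recurrence p_i = a_i*p_{i-1} + p_{i-2}, q_i = a_i*q_{i-1} + q_{i-2} with p_{-2}=0, p_{-1}=1, q_{-2}=1, q_{-1}=0:
  i=0: a_0=11, p_0 = 11*1 + 0 = 11, q_0 = 11*0 + 1 = 1.
  i=1: a_1=9, p_1 = 9*11 + 1 = 100, q_1 = 9*1 + 0 = 9.
  i=2: a_2=7, p_2 = 7*100 + 11 = 711, q_2 = 7*9 + 1 = 64.
  i=3: a_3=2, p_3 = 2*711 + 100 = 1522, q_3 = 2*64 + 9 = 137.
  i=4: a_4=9, p_4 = 9*1522 + 711 = 14409, q_4 = 9*137 + 64 = 1297.
  i=5: a_5=3, p_5 = 3*14409 + 1522 = 44749, q_5 = 3*1297 + 137 = 4028.
  i=6: a_6=8, p_6 = 8*44749 + 14409 = 372401, q_6 = 8*4028 + 1297 = 33521.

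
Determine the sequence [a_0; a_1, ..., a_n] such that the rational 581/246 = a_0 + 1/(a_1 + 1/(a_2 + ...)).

Run the Euclidean algorithm on 581 and 246; the successive quotients are the partial quotients a_0, a_1, ... (each step inverts the fractional part left over by the previous one):
  581 = 2*246 + 89, so a_0 = 2.
  246 = 2*89 + 68, so a_1 = 2.
  89 = 1*68 + 21, so a_2 = 1.
  68 = 3*21 + 5, so a_3 = 3.
  21 = 4*5 + 1, so a_4 = 4.
  5 = 5*1 + 0, so a_5 = 5.
The remainder reaches 0 after 6 divisions, so the expansion has 6 partial quotients, read off in order.

[2; 2, 1, 3, 4, 5]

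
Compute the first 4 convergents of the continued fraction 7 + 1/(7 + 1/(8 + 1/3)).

Using the convergent recurrence p_i = a_i*p_{i-1} + p_{i-2}, q_i = a_i*q_{i-1} + q_{i-2} with p_{-2}=0, p_{-1}=1, q_{-2}=1, q_{-1}=0:
  i=0: a_0=7, p_0 = 7*1 + 0 = 7, q_0 = 7*0 + 1 = 1.
  i=1: a_1=7, p_1 = 7*7 + 1 = 50, q_1 = 7*1 + 0 = 7.
  i=2: a_2=8, p_2 = 8*50 + 7 = 407, q_2 = 8*7 + 1 = 57.
  i=3: a_3=3, p_3 = 3*407 + 50 = 1271, q_3 = 3*57 + 7 = 178.

7/1, 50/7, 407/57, 1271/178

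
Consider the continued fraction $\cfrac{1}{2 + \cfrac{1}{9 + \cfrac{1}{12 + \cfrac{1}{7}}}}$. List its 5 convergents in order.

Using the convergent recurrence p_i = a_i*p_{i-1} + p_{i-2}, q_i = a_i*q_{i-1} + q_{i-2} with p_{-2}=0, p_{-1}=1, q_{-2}=1, q_{-1}=0:
  i=0: a_0=0, p_0 = 0*1 + 0 = 0, q_0 = 0*0 + 1 = 1.
  i=1: a_1=2, p_1 = 2*0 + 1 = 1, q_1 = 2*1 + 0 = 2.
  i=2: a_2=9, p_2 = 9*1 + 0 = 9, q_2 = 9*2 + 1 = 19.
  i=3: a_3=12, p_3 = 12*9 + 1 = 109, q_3 = 12*19 + 2 = 230.
  i=4: a_4=7, p_4 = 7*109 + 9 = 772, q_4 = 7*230 + 19 = 1629.

0/1, 1/2, 9/19, 109/230, 772/1629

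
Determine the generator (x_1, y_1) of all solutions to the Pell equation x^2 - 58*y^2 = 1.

First expand sqrt(58) as a continued fraction. With x_i = (sqrt(58) + m_i)/d_i and (m_0, d_0) = (0, 1): a_0 = floor(sqrt(58)) = 7, since 7^2 = 49 <= 58 < 64 = 8^2.
Iterate m_{i+1} = d_i*a_i - m_i, d_{i+1} = (58 - m_{i+1}^2)/d_i, a_{i+1} = floor((a_0 + m_{i+1})/d_{i+1}):
  m_1 = 1*7 - 0 = 7, d_1 = (58 - 7^2)/1 = 9/1 = 9, a_1 = floor((7 + 7)/9) = 1.
  m_2 = 9*1 - 7 = 2, d_2 = (58 - 2^2)/9 = 54/9 = 6, a_2 = floor((7 + 2)/6) = 1.
  m_3 = 6*1 - 2 = 4, d_3 = (58 - 4^2)/6 = 42/6 = 7, a_3 = floor((7 + 4)/7) = 1.
  m_4 = 7*1 - 4 = 3, d_4 = (58 - 3^2)/7 = 49/7 = 7, a_4 = floor((7 + 3)/7) = 1.
  m_5 = 7*1 - 3 = 4, d_5 = (58 - 4^2)/7 = 42/7 = 6, a_5 = floor((7 + 4)/6) = 1.
  m_6 = 6*1 - 4 = 2, d_6 = (58 - 2^2)/6 = 54/6 = 9, a_6 = floor((7 + 2)/9) = 1.
  m_7 = 9*1 - 2 = 7, d_7 = (58 - 7^2)/9 = 9/9 = 1, a_7 = floor((7 + 7)/1) = 14.
  m_8 = 1*14 - 7 = 7, d_8 = (58 - 7^2)/1 = 9/1 = 9: (m_8, d_8) = (m_1, d_1) = (7, 9), so from here the quotients repeat a_1, ..., a_7; the period length is 7.
So sqrt(58) = [7; (1, 1, 1, 1, 1, 1, 14)] with period length k = 7.
k is odd, so (p_{k-1}, q_{k-1}) only solves x^2 - 58y^2 = -1 and the fundamental solution of x^2 - 58y^2 = 1 is (p_{2k-1}, q_{2k-1}) = (p_13, q_13); compute convergents through index 13, running through the period twice.
Convergents (p_i = a_i*p_{i-1} + p_{i-2}, q_i = a_i*q_{i-1} + q_{i-2} with p_{-2}=0, p_{-1}=1, q_{-2}=1, q_{-1}=0):
  i=0: a_0=7, p_0 = 7*1 + 0 = 7, q_0 = 7*0 + 1 = 1.
  i=1: a_1=1, p_1 = 1*7 + 1 = 8, q_1 = 1*1 + 0 = 1.
  i=2: a_2=1, p_2 = 1*8 + 7 = 15, q_2 = 1*1 + 1 = 2.
  i=3: a_3=1, p_3 = 1*15 + 8 = 23, q_3 = 1*2 + 1 = 3.
  i=4: a_4=1, p_4 = 1*23 + 15 = 38, q_4 = 1*3 + 2 = 5.
  i=5: a_5=1, p_5 = 1*38 + 23 = 61, q_5 = 1*5 + 3 = 8.
  i=6: a_6=1, p_6 = 1*61 + 38 = 99, q_6 = 1*8 + 5 = 13.
  i=7: a_7=14, p_7 = 14*99 + 61 = 1447, q_7 = 14*13 + 8 = 190.
  i=8: a_8=1, p_8 = 1*1447 + 99 = 1546, q_8 = 1*190 + 13 = 203.
  i=9: a_9=1, p_9 = 1*1546 + 1447 = 2993, q_9 = 1*203 + 190 = 393.
  i=10: a_10=1, p_10 = 1*2993 + 1546 = 4539, q_10 = 1*393 + 203 = 596.
  i=11: a_11=1, p_11 = 1*4539 + 2993 = 7532, q_11 = 1*596 + 393 = 989.
  i=12: a_12=1, p_12 = 1*7532 + 4539 = 12071, q_12 = 1*989 + 596 = 1585.
  i=13: a_13=1, p_13 = 1*12071 + 7532 = 19603, q_13 = 1*1585 + 989 = 2574.
Indeed p_6^2 - 58*q_6^2 = 9801 - 9802 = -1, not +1.
Check: 19603^2 - 58*2574^2 = 384277609 - 384277608 = 1, so (x, y) = (19603, 2574) solves the equation, and by the theorem it is the least positive solution.

(x, y) = (19603, 2574)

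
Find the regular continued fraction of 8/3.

[2; 1, 2]

Run the Euclidean algorithm on 8 and 3; the successive quotients are the partial quotients a_0, a_1, ... (each step inverts the fractional part left over by the previous one):
  8 = 2*3 + 2, so a_0 = 2.
  3 = 1*2 + 1, so a_1 = 1.
  2 = 2*1 + 0, so a_2 = 2.
The remainder reaches 0 after 3 divisions, so the expansion has 3 partial quotients, read off in order.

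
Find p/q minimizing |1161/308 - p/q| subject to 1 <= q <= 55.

Expand x = 1161/308 as a continued fraction with the Euclidean algorithm:
  1161 = 3*308 + 237, so a_0 = 3.
  308 = 1*237 + 71, so a_1 = 1.
  237 = 3*71 + 24, so a_2 = 3.
  71 = 2*24 + 23, so a_3 = 2.
  24 = 1*23 + 1, so a_4 = 1.
  23 = 23*1 + 0, so a_5 = 23.
so x = [3; 1, 3, 2, 1, 23].
Convergents (p_i = a_i*p_{i-1} + p_{i-2}, q_i = a_i*q_{i-1} + q_{i-2} with p_{-2}=0, p_{-1}=1, q_{-2}=1, q_{-1}=0), until the denominator exceeds 55:
  i=0: a_0=3, p_0 = 3*1 + 0 = 3, q_0 = 3*0 + 1 = 1.
  i=1: a_1=1, p_1 = 1*3 + 1 = 4, q_1 = 1*1 + 0 = 1.
  i=2: a_2=3, p_2 = 3*4 + 3 = 15, q_2 = 3*1 + 1 = 4.
  i=3: a_3=2, p_3 = 2*15 + 4 = 34, q_3 = 2*4 + 1 = 9.
  i=4: a_4=1, p_4 = 1*34 + 15 = 49, q_4 = 1*9 + 4 = 13.
  i=5: a_5=23, p_5 = 23*49 + 34 = 1161, q_5 = 23*13 + 9 = 308.
q_5 = 308 > 55, so the last convergent with denominator <= 55 is p_4/q_4 = 49/13.
The closest fraction with denominator <= 55 is either p_4/q_4 or the intermediate fraction (k*p_4 + p_3)/(k*q_4 + q_3) with the largest k >= 1 whose denominator stays <= 55; these approach x as k grows, and every other convergent or intermediate fraction in range is farther away.
Largest k: floor((55 - q_3)/q_4) = floor((55 - 9)/13) = 3.
That gives (3*49 + 34)/(3*13 + 9) = 181/48.
Compare the errors: |x - 49/13| = |1161*13 - 49*308|/(308*13) = 1/4004, and |x - 181/48| = |1161*48 - 181*308|/(308*48) = 20/14784.
Cross-multiplying, 1*14784 = 14784 < 80080 = 20*4004, so 1/4004 is smaller: the convergent 49/13 is closer to x than 181/48.

49/13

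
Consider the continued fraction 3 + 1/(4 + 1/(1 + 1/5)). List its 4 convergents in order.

3/1, 13/4, 16/5, 93/29

Using the convergent recurrence p_i = a_i*p_{i-1} + p_{i-2}, q_i = a_i*q_{i-1} + q_{i-2} with p_{-2}=0, p_{-1}=1, q_{-2}=1, q_{-1}=0:
  i=0: a_0=3, p_0 = 3*1 + 0 = 3, q_0 = 3*0 + 1 = 1.
  i=1: a_1=4, p_1 = 4*3 + 1 = 13, q_1 = 4*1 + 0 = 4.
  i=2: a_2=1, p_2 = 1*13 + 3 = 16, q_2 = 1*4 + 1 = 5.
  i=3: a_3=5, p_3 = 5*16 + 13 = 93, q_3 = 5*5 + 4 = 29.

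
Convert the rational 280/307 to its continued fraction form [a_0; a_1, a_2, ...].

[0; 1, 10, 2, 1, 2, 3]

Run the Euclidean algorithm on 280 and 307; the successive quotients are the partial quotients a_0, a_1, ... (each step inverts the fractional part left over by the previous one):
  280 = 0*307 + 280, so a_0 = 0.
  307 = 1*280 + 27, so a_1 = 1.
  280 = 10*27 + 10, so a_2 = 10.
  27 = 2*10 + 7, so a_3 = 2.
  10 = 1*7 + 3, so a_4 = 1.
  7 = 2*3 + 1, so a_5 = 2.
  3 = 3*1 + 0, so a_6 = 3.
The remainder reaches 0 after 7 divisions, so the expansion has 7 partial quotients, read off in order.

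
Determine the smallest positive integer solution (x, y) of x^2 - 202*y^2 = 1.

(x, y) = (19731763, 1388322)

First expand sqrt(202) as a continued fraction. With x_i = (sqrt(202) + m_i)/d_i and (m_0, d_0) = (0, 1): a_0 = floor(sqrt(202)) = 14, since 14^2 = 196 <= 202 < 225 = 15^2.
Iterate m_{i+1} = d_i*a_i - m_i, d_{i+1} = (202 - m_{i+1}^2)/d_i, a_{i+1} = floor((a_0 + m_{i+1})/d_{i+1}):
  m_1 = 1*14 - 0 = 14, d_1 = (202 - 14^2)/1 = 6/1 = 6, a_1 = floor((14 + 14)/6) = 4.
  m_2 = 6*4 - 14 = 10, d_2 = (202 - 10^2)/6 = 102/6 = 17, a_2 = floor((14 + 10)/17) = 1.
  m_3 = 17*1 - 10 = 7, d_3 = (202 - 7^2)/17 = 153/17 = 9, a_3 = floor((14 + 7)/9) = 2.
  m_4 = 9*2 - 7 = 11, d_4 = (202 - 11^2)/9 = 81/9 = 9, a_4 = floor((14 + 11)/9) = 2.
  m_5 = 9*2 - 11 = 7, d_5 = (202 - 7^2)/9 = 153/9 = 17, a_5 = floor((14 + 7)/17) = 1.
  m_6 = 17*1 - 7 = 10, d_6 = (202 - 10^2)/17 = 102/17 = 6, a_6 = floor((14 + 10)/6) = 4.
  m_7 = 6*4 - 10 = 14, d_7 = (202 - 14^2)/6 = 6/6 = 1, a_7 = floor((14 + 14)/1) = 28.
  m_8 = 1*28 - 14 = 14, d_8 = (202 - 14^2)/1 = 6/1 = 6: (m_8, d_8) = (m_1, d_1) = (14, 6), so from here the quotients repeat a_1, ..., a_7; the period length is 7.
So sqrt(202) = [14; (4, 1, 2, 2, 1, 4, 28)] with period length k = 7.
k is odd, so (p_{k-1}, q_{k-1}) only solves x^2 - 202y^2 = -1 and the fundamental solution of x^2 - 202y^2 = 1 is (p_{2k-1}, q_{2k-1}) = (p_13, q_13); compute convergents through index 13, running through the period twice.
Convergents (p_i = a_i*p_{i-1} + p_{i-2}, q_i = a_i*q_{i-1} + q_{i-2} with p_{-2}=0, p_{-1}=1, q_{-2}=1, q_{-1}=0):
  i=0: a_0=14, p_0 = 14*1 + 0 = 14, q_0 = 14*0 + 1 = 1.
  i=1: a_1=4, p_1 = 4*14 + 1 = 57, q_1 = 4*1 + 0 = 4.
  i=2: a_2=1, p_2 = 1*57 + 14 = 71, q_2 = 1*4 + 1 = 5.
  i=3: a_3=2, p_3 = 2*71 + 57 = 199, q_3 = 2*5 + 4 = 14.
  i=4: a_4=2, p_4 = 2*199 + 71 = 469, q_4 = 2*14 + 5 = 33.
  i=5: a_5=1, p_5 = 1*469 + 199 = 668, q_5 = 1*33 + 14 = 47.
  i=6: a_6=4, p_6 = 4*668 + 469 = 3141, q_6 = 4*47 + 33 = 221.
  i=7: a_7=28, p_7 = 28*3141 + 668 = 88616, q_7 = 28*221 + 47 = 6235.
  i=8: a_8=4, p_8 = 4*88616 + 3141 = 357605, q_8 = 4*6235 + 221 = 25161.
  i=9: a_9=1, p_9 = 1*357605 + 88616 = 446221, q_9 = 1*25161 + 6235 = 31396.
  i=10: a_10=2, p_10 = 2*446221 + 357605 = 1250047, q_10 = 2*31396 + 25161 = 87953.
  i=11: a_11=2, p_11 = 2*1250047 + 446221 = 2946315, q_11 = 2*87953 + 31396 = 207302.
  i=12: a_12=1, p_12 = 1*2946315 + 1250047 = 4196362, q_12 = 1*207302 + 87953 = 295255.
  i=13: a_13=4, p_13 = 4*4196362 + 2946315 = 19731763, q_13 = 4*295255 + 207302 = 1388322.
Indeed p_6^2 - 202*q_6^2 = 9865881 - 9865882 = -1, not +1.
Check: 19731763^2 - 202*1388322^2 = 389342471088169 - 389342471088168 = 1, so (x, y) = (19731763, 1388322) solves the equation, and by the theorem it is the least positive solution.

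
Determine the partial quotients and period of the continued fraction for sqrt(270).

Write x_i = (sqrt(270) + m_i)/d_i with (m_0, d_0) = (0, 1). a_0 = floor(sqrt(270)) = 16, since 16^2 = 256 <= 270 < 289 = 17^2.
Iterate m_{i+1} = d_i*a_i - m_i, d_{i+1} = (270 - m_{i+1}^2)/d_i, a_{i+1} = floor((a_0 + m_{i+1})/d_{i+1}):
  m_1 = 1*16 - 0 = 16, d_1 = (270 - 16^2)/1 = 14/1 = 14, a_1 = floor((16 + 16)/14) = 2.
  m_2 = 14*2 - 16 = 12, d_2 = (270 - 12^2)/14 = 126/14 = 9, a_2 = floor((16 + 12)/9) = 3.
  m_3 = 9*3 - 12 = 15, d_3 = (270 - 15^2)/9 = 45/9 = 5, a_3 = floor((16 + 15)/5) = 6.
  m_4 = 5*6 - 15 = 15, d_4 = (270 - 15^2)/5 = 45/5 = 9, a_4 = floor((16 + 15)/9) = 3.
  m_5 = 9*3 - 15 = 12, d_5 = (270 - 12^2)/9 = 126/9 = 14, a_5 = floor((16 + 12)/14) = 2.
  m_6 = 14*2 - 12 = 16, d_6 = (270 - 16^2)/14 = 14/14 = 1, a_6 = floor((16 + 16)/1) = 32.
  m_7 = 1*32 - 16 = 16, d_7 = (270 - 16^2)/1 = 14/1 = 14: (m_7, d_7) = (m_1, d_1) = (16, 14), so from here the quotients repeat a_1, ..., a_6; the period length is 6.
Hence the expansion of sqrt(270) is a_0 = 16 followed by the repeating block 2, 3, 6, 3, 2, 32 (period 6).

[16; (2, 3, 6, 3, 2, 32)]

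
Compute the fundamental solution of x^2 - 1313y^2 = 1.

First expand sqrt(1313) as a continued fraction. With x_i = (sqrt(1313) + m_i)/d_i and (m_0, d_0) = (0, 1): a_0 = floor(sqrt(1313)) = 36, since 36^2 = 1296 <= 1313 < 1369 = 37^2.
Iterate m_{i+1} = d_i*a_i - m_i, d_{i+1} = (1313 - m_{i+1}^2)/d_i, a_{i+1} = floor((a_0 + m_{i+1})/d_{i+1}):
  m_1 = 1*36 - 0 = 36, d_1 = (1313 - 36^2)/1 = 17/1 = 17, a_1 = floor((36 + 36)/17) = 4.
  m_2 = 17*4 - 36 = 32, d_2 = (1313 - 32^2)/17 = 289/17 = 17, a_2 = floor((36 + 32)/17) = 4.
  m_3 = 17*4 - 32 = 36, d_3 = (1313 - 36^2)/17 = 17/17 = 1, a_3 = floor((36 + 36)/1) = 72.
  m_4 = 1*72 - 36 = 36, d_4 = (1313 - 36^2)/1 = 17/1 = 17: (m_4, d_4) = (m_1, d_1) = (36, 17), so from here the quotients repeat a_1, ..., a_3; the period length is 3.
So sqrt(1313) = [36; (4, 4, 72)] with period length k = 3.
k is odd, so (p_{k-1}, q_{k-1}) only solves x^2 - 1313y^2 = -1 and the fundamental solution of x^2 - 1313y^2 = 1 is (p_{2k-1}, q_{2k-1}) = (p_5, q_5); compute convergents through index 5, running through the period twice.
Convergents (p_i = a_i*p_{i-1} + p_{i-2}, q_i = a_i*q_{i-1} + q_{i-2} with p_{-2}=0, p_{-1}=1, q_{-2}=1, q_{-1}=0):
  i=0: a_0=36, p_0 = 36*1 + 0 = 36, q_0 = 36*0 + 1 = 1.
  i=1: a_1=4, p_1 = 4*36 + 1 = 145, q_1 = 4*1 + 0 = 4.
  i=2: a_2=4, p_2 = 4*145 + 36 = 616, q_2 = 4*4 + 1 = 17.
  i=3: a_3=72, p_3 = 72*616 + 145 = 44497, q_3 = 72*17 + 4 = 1228.
  i=4: a_4=4, p_4 = 4*44497 + 616 = 178604, q_4 = 4*1228 + 17 = 4929.
  i=5: a_5=4, p_5 = 4*178604 + 44497 = 758913, q_5 = 4*4929 + 1228 = 20944.
Indeed p_2^2 - 1313*q_2^2 = 379456 - 379457 = -1, not +1.
Check: 758913^2 - 1313*20944^2 = 575948941569 - 575948941568 = 1, so (x, y) = (758913, 20944) solves the equation, and by the theorem it is the least positive solution.

(x, y) = (758913, 20944)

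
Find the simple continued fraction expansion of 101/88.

[1; 6, 1, 3, 3]

Run the Euclidean algorithm on 101 and 88; the successive quotients are the partial quotients a_0, a_1, ... (each step inverts the fractional part left over by the previous one):
  101 = 1*88 + 13, so a_0 = 1.
  88 = 6*13 + 10, so a_1 = 6.
  13 = 1*10 + 3, so a_2 = 1.
  10 = 3*3 + 1, so a_3 = 3.
  3 = 3*1 + 0, so a_4 = 3.
The remainder reaches 0 after 5 divisions, so the expansion has 5 partial quotients, read off in order.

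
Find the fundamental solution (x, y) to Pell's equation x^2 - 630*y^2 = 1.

First expand sqrt(630) as a continued fraction. With x_i = (sqrt(630) + m_i)/d_i and (m_0, d_0) = (0, 1): a_0 = floor(sqrt(630)) = 25, since 25^2 = 625 <= 630 < 676 = 26^2.
Iterate m_{i+1} = d_i*a_i - m_i, d_{i+1} = (630 - m_{i+1}^2)/d_i, a_{i+1} = floor((a_0 + m_{i+1})/d_{i+1}):
  m_1 = 1*25 - 0 = 25, d_1 = (630 - 25^2)/1 = 5/1 = 5, a_1 = floor((25 + 25)/5) = 10.
  m_2 = 5*10 - 25 = 25, d_2 = (630 - 25^2)/5 = 5/5 = 1, a_2 = floor((25 + 25)/1) = 50.
  m_3 = 1*50 - 25 = 25, d_3 = (630 - 25^2)/1 = 5/1 = 5: (m_3, d_3) = (m_1, d_1) = (25, 5), so from here the quotients repeat a_1, a_2; the period length is 2.
So sqrt(630) = [25; (10, 50)] with period length k = 2.
k is even, so the fundamental solution of x^2 - 630y^2 = 1 is (p_{k-1}, q_{k-1}) = (p_1, q_1); compute convergents through index 1.
Convergents (p_i = a_i*p_{i-1} + p_{i-2}, q_i = a_i*q_{i-1} + q_{i-2} with p_{-2}=0, p_{-1}=1, q_{-2}=1, q_{-1}=0):
  i=0: a_0=25, p_0 = 25*1 + 0 = 25, q_0 = 25*0 + 1 = 1.
  i=1: a_1=10, p_1 = 10*25 + 1 = 251, q_1 = 10*1 + 0 = 10.
Check: 251^2 - 630*10^2 = 63001 - 63000 = 1, so (x, y) = (251, 10) solves the equation, and by the theorem it is the least positive solution.

(x, y) = (251, 10)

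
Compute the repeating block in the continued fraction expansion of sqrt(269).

[16; (2, 2, 32)]

Write x_i = (sqrt(269) + m_i)/d_i with (m_0, d_0) = (0, 1). a_0 = floor(sqrt(269)) = 16, since 16^2 = 256 <= 269 < 289 = 17^2.
Iterate m_{i+1} = d_i*a_i - m_i, d_{i+1} = (269 - m_{i+1}^2)/d_i, a_{i+1} = floor((a_0 + m_{i+1})/d_{i+1}):
  m_1 = 1*16 - 0 = 16, d_1 = (269 - 16^2)/1 = 13/1 = 13, a_1 = floor((16 + 16)/13) = 2.
  m_2 = 13*2 - 16 = 10, d_2 = (269 - 10^2)/13 = 169/13 = 13, a_2 = floor((16 + 10)/13) = 2.
  m_3 = 13*2 - 10 = 16, d_3 = (269 - 16^2)/13 = 13/13 = 1, a_3 = floor((16 + 16)/1) = 32.
  m_4 = 1*32 - 16 = 16, d_4 = (269 - 16^2)/1 = 13/1 = 13: (m_4, d_4) = (m_1, d_1) = (16, 13), so from here the quotients repeat a_1, ..., a_3; the period length is 3.
Hence the expansion of sqrt(269) is a_0 = 16 followed by the repeating block 2, 2, 32 (period 3).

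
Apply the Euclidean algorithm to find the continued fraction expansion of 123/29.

Run the Euclidean algorithm on 123 and 29; the successive quotients are the partial quotients a_0, a_1, ... (each step inverts the fractional part left over by the previous one):
  123 = 4*29 + 7, so a_0 = 4.
  29 = 4*7 + 1, so a_1 = 4.
  7 = 7*1 + 0, so a_2 = 7.
The remainder reaches 0 after 3 divisions, so the expansion has 3 partial quotients, read off in order.

[4; 4, 7]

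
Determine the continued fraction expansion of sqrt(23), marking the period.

[4; (1, 3, 1, 8)]

Write x_i = (sqrt(23) + m_i)/d_i with (m_0, d_0) = (0, 1). a_0 = floor(sqrt(23)) = 4, since 4^2 = 16 <= 23 < 25 = 5^2.
Iterate m_{i+1} = d_i*a_i - m_i, d_{i+1} = (23 - m_{i+1}^2)/d_i, a_{i+1} = floor((a_0 + m_{i+1})/d_{i+1}):
  m_1 = 1*4 - 0 = 4, d_1 = (23 - 4^2)/1 = 7/1 = 7, a_1 = floor((4 + 4)/7) = 1.
  m_2 = 7*1 - 4 = 3, d_2 = (23 - 3^2)/7 = 14/7 = 2, a_2 = floor((4 + 3)/2) = 3.
  m_3 = 2*3 - 3 = 3, d_3 = (23 - 3^2)/2 = 14/2 = 7, a_3 = floor((4 + 3)/7) = 1.
  m_4 = 7*1 - 3 = 4, d_4 = (23 - 4^2)/7 = 7/7 = 1, a_4 = floor((4 + 4)/1) = 8.
  m_5 = 1*8 - 4 = 4, d_5 = (23 - 4^2)/1 = 7/1 = 7: (m_5, d_5) = (m_1, d_1) = (4, 7), so from here the quotients repeat a_1, ..., a_4; the period length is 4.
Hence the expansion of sqrt(23) is a_0 = 4 followed by the repeating block 1, 3, 1, 8 (period 4).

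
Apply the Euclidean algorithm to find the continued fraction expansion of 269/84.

[3; 4, 1, 16]

Run the Euclidean algorithm on 269 and 84; the successive quotients are the partial quotients a_0, a_1, ... (each step inverts the fractional part left over by the previous one):
  269 = 3*84 + 17, so a_0 = 3.
  84 = 4*17 + 16, so a_1 = 4.
  17 = 1*16 + 1, so a_2 = 1.
  16 = 16*1 + 0, so a_3 = 16.
The remainder reaches 0 after 4 divisions, so the expansion has 4 partial quotients, read off in order.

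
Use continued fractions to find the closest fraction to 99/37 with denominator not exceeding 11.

Expand x = 99/37 as a continued fraction with the Euclidean algorithm:
  99 = 2*37 + 25, so a_0 = 2.
  37 = 1*25 + 12, so a_1 = 1.
  25 = 2*12 + 1, so a_2 = 2.
  12 = 12*1 + 0, so a_3 = 12.
so x = [2; 1, 2, 12].
Convergents (p_i = a_i*p_{i-1} + p_{i-2}, q_i = a_i*q_{i-1} + q_{i-2} with p_{-2}=0, p_{-1}=1, q_{-2}=1, q_{-1}=0), until the denominator exceeds 11:
  i=0: a_0=2, p_0 = 2*1 + 0 = 2, q_0 = 2*0 + 1 = 1.
  i=1: a_1=1, p_1 = 1*2 + 1 = 3, q_1 = 1*1 + 0 = 1.
  i=2: a_2=2, p_2 = 2*3 + 2 = 8, q_2 = 2*1 + 1 = 3.
  i=3: a_3=12, p_3 = 12*8 + 3 = 99, q_3 = 12*3 + 1 = 37.
q_3 = 37 > 11, so the last convergent with denominator <= 11 is p_2/q_2 = 8/3.
The closest fraction with denominator <= 11 is either p_2/q_2 or the intermediate fraction (k*p_2 + p_1)/(k*q_2 + q_1) with the largest k >= 1 whose denominator stays <= 11; these approach x as k grows, and every other convergent or intermediate fraction in range is farther away.
Largest k: floor((11 - q_1)/q_2) = floor((11 - 1)/3) = 3.
That gives (3*8 + 3)/(3*3 + 1) = 27/10.
Compare the errors: |x - 8/3| = |99*3 - 8*37|/(37*3) = 1/111, and |x - 27/10| = |99*10 - 27*37|/(37*10) = 9/370.
Cross-multiplying, 1*370 = 370 < 999 = 9*111, so 1/111 is smaller: the convergent 8/3 is closer to x than 27/10.

8/3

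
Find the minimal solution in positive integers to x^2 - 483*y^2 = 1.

First expand sqrt(483) as a continued fraction. With x_i = (sqrt(483) + m_i)/d_i and (m_0, d_0) = (0, 1): a_0 = floor(sqrt(483)) = 21, since 21^2 = 441 <= 483 < 484 = 22^2.
Iterate m_{i+1} = d_i*a_i - m_i, d_{i+1} = (483 - m_{i+1}^2)/d_i, a_{i+1} = floor((a_0 + m_{i+1})/d_{i+1}):
  m_1 = 1*21 - 0 = 21, d_1 = (483 - 21^2)/1 = 42/1 = 42, a_1 = floor((21 + 21)/42) = 1.
  m_2 = 42*1 - 21 = 21, d_2 = (483 - 21^2)/42 = 42/42 = 1, a_2 = floor((21 + 21)/1) = 42.
  m_3 = 1*42 - 21 = 21, d_3 = (483 - 21^2)/1 = 42/1 = 42: (m_3, d_3) = (m_1, d_1) = (21, 42), so from here the quotients repeat a_1, a_2; the period length is 2.
So sqrt(483) = [21; (1, 42)] with period length k = 2.
k is even, so the fundamental solution of x^2 - 483y^2 = 1 is (p_{k-1}, q_{k-1}) = (p_1, q_1); compute convergents through index 1.
Convergents (p_i = a_i*p_{i-1} + p_{i-2}, q_i = a_i*q_{i-1} + q_{i-2} with p_{-2}=0, p_{-1}=1, q_{-2}=1, q_{-1}=0):
  i=0: a_0=21, p_0 = 21*1 + 0 = 21, q_0 = 21*0 + 1 = 1.
  i=1: a_1=1, p_1 = 1*21 + 1 = 22, q_1 = 1*1 + 0 = 1.
Check: 22^2 - 483*1^2 = 484 - 483 = 1, so (x, y) = (22, 1) solves the equation, and by the theorem it is the least positive solution.

(x, y) = (22, 1)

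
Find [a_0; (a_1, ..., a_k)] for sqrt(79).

[8; (1, 7, 1, 16)]

Write x_i = (sqrt(79) + m_i)/d_i with (m_0, d_0) = (0, 1). a_0 = floor(sqrt(79)) = 8, since 8^2 = 64 <= 79 < 81 = 9^2.
Iterate m_{i+1} = d_i*a_i - m_i, d_{i+1} = (79 - m_{i+1}^2)/d_i, a_{i+1} = floor((a_0 + m_{i+1})/d_{i+1}):
  m_1 = 1*8 - 0 = 8, d_1 = (79 - 8^2)/1 = 15/1 = 15, a_1 = floor((8 + 8)/15) = 1.
  m_2 = 15*1 - 8 = 7, d_2 = (79 - 7^2)/15 = 30/15 = 2, a_2 = floor((8 + 7)/2) = 7.
  m_3 = 2*7 - 7 = 7, d_3 = (79 - 7^2)/2 = 30/2 = 15, a_3 = floor((8 + 7)/15) = 1.
  m_4 = 15*1 - 7 = 8, d_4 = (79 - 8^2)/15 = 15/15 = 1, a_4 = floor((8 + 8)/1) = 16.
  m_5 = 1*16 - 8 = 8, d_5 = (79 - 8^2)/1 = 15/1 = 15: (m_5, d_5) = (m_1, d_1) = (8, 15), so from here the quotients repeat a_1, ..., a_4; the period length is 4.
Hence the expansion of sqrt(79) is a_0 = 8 followed by the repeating block 1, 7, 1, 16 (period 4).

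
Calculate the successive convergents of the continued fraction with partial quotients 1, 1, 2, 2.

Using the convergent recurrence p_i = a_i*p_{i-1} + p_{i-2}, q_i = a_i*q_{i-1} + q_{i-2} with p_{-2}=0, p_{-1}=1, q_{-2}=1, q_{-1}=0:
  i=0: a_0=1, p_0 = 1*1 + 0 = 1, q_0 = 1*0 + 1 = 1.
  i=1: a_1=1, p_1 = 1*1 + 1 = 2, q_1 = 1*1 + 0 = 1.
  i=2: a_2=2, p_2 = 2*2 + 1 = 5, q_2 = 2*1 + 1 = 3.
  i=3: a_3=2, p_3 = 2*5 + 2 = 12, q_3 = 2*3 + 1 = 7.

1/1, 2/1, 5/3, 12/7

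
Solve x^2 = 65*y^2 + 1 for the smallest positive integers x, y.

(x, y) = (129, 16)

First expand sqrt(65) as a continued fraction. With x_i = (sqrt(65) + m_i)/d_i and (m_0, d_0) = (0, 1): a_0 = floor(sqrt(65)) = 8, since 8^2 = 64 <= 65 < 81 = 9^2.
Iterate m_{i+1} = d_i*a_i - m_i, d_{i+1} = (65 - m_{i+1}^2)/d_i, a_{i+1} = floor((a_0 + m_{i+1})/d_{i+1}):
  m_1 = 1*8 - 0 = 8, d_1 = (65 - 8^2)/1 = 1/1 = 1, a_1 = floor((8 + 8)/1) = 16.
  m_2 = 1*16 - 8 = 8, d_2 = (65 - 8^2)/1 = 1/1 = 1: (m_2, d_2) = (m_1, d_1) = (8, 1), so from here the quotient a_1 repeats; the period length is 1.
So sqrt(65) = [8; (16)] with period length k = 1.
k is odd, so (p_{k-1}, q_{k-1}) only solves x^2 - 65y^2 = -1 and the fundamental solution of x^2 - 65y^2 = 1 is (p_{2k-1}, q_{2k-1}) = (p_1, q_1); compute convergents through index 1, running through the period twice.
Convergents (p_i = a_i*p_{i-1} + p_{i-2}, q_i = a_i*q_{i-1} + q_{i-2} with p_{-2}=0, p_{-1}=1, q_{-2}=1, q_{-1}=0):
  i=0: a_0=8, p_0 = 8*1 + 0 = 8, q_0 = 8*0 + 1 = 1.
  i=1: a_1=16, p_1 = 16*8 + 1 = 129, q_1 = 16*1 + 0 = 16.
Indeed p_0^2 - 65*q_0^2 = 64 - 65 = -1, not +1.
Check: 129^2 - 65*16^2 = 16641 - 16640 = 1, so (x, y) = (129, 16) solves the equation, and by the theorem it is the least positive solution.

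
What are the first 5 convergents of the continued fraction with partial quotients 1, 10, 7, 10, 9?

Using the convergent recurrence p_i = a_i*p_{i-1} + p_{i-2}, q_i = a_i*q_{i-1} + q_{i-2} with p_{-2}=0, p_{-1}=1, q_{-2}=1, q_{-1}=0:
  i=0: a_0=1, p_0 = 1*1 + 0 = 1, q_0 = 1*0 + 1 = 1.
  i=1: a_1=10, p_1 = 10*1 + 1 = 11, q_1 = 10*1 + 0 = 10.
  i=2: a_2=7, p_2 = 7*11 + 1 = 78, q_2 = 7*10 + 1 = 71.
  i=3: a_3=10, p_3 = 10*78 + 11 = 791, q_3 = 10*71 + 10 = 720.
  i=4: a_4=9, p_4 = 9*791 + 78 = 7197, q_4 = 9*720 + 71 = 6551.

1/1, 11/10, 78/71, 791/720, 7197/6551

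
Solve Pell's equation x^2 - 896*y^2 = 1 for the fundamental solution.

(x, y) = (449, 15)

First expand sqrt(896) as a continued fraction. With x_i = (sqrt(896) + m_i)/d_i and (m_0, d_0) = (0, 1): a_0 = floor(sqrt(896)) = 29, since 29^2 = 841 <= 896 < 900 = 30^2.
Iterate m_{i+1} = d_i*a_i - m_i, d_{i+1} = (896 - m_{i+1}^2)/d_i, a_{i+1} = floor((a_0 + m_{i+1})/d_{i+1}):
  m_1 = 1*29 - 0 = 29, d_1 = (896 - 29^2)/1 = 55/1 = 55, a_1 = floor((29 + 29)/55) = 1.
  m_2 = 55*1 - 29 = 26, d_2 = (896 - 26^2)/55 = 220/55 = 4, a_2 = floor((29 + 26)/4) = 13.
  m_3 = 4*13 - 26 = 26, d_3 = (896 - 26^2)/4 = 220/4 = 55, a_3 = floor((29 + 26)/55) = 1.
  m_4 = 55*1 - 26 = 29, d_4 = (896 - 29^2)/55 = 55/55 = 1, a_4 = floor((29 + 29)/1) = 58.
  m_5 = 1*58 - 29 = 29, d_5 = (896 - 29^2)/1 = 55/1 = 55: (m_5, d_5) = (m_1, d_1) = (29, 55), so from here the quotients repeat a_1, ..., a_4; the period length is 4.
So sqrt(896) = [29; (1, 13, 1, 58)] with period length k = 4.
k is even, so the fundamental solution of x^2 - 896y^2 = 1 is (p_{k-1}, q_{k-1}) = (p_3, q_3); compute convergents through index 3.
Convergents (p_i = a_i*p_{i-1} + p_{i-2}, q_i = a_i*q_{i-1} + q_{i-2} with p_{-2}=0, p_{-1}=1, q_{-2}=1, q_{-1}=0):
  i=0: a_0=29, p_0 = 29*1 + 0 = 29, q_0 = 29*0 + 1 = 1.
  i=1: a_1=1, p_1 = 1*29 + 1 = 30, q_1 = 1*1 + 0 = 1.
  i=2: a_2=13, p_2 = 13*30 + 29 = 419, q_2 = 13*1 + 1 = 14.
  i=3: a_3=1, p_3 = 1*419 + 30 = 449, q_3 = 1*14 + 1 = 15.
Check: 449^2 - 896*15^2 = 201601 - 201600 = 1, so (x, y) = (449, 15) solves the equation, and by the theorem it is the least positive solution.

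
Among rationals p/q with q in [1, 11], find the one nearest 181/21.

Expand x = 181/21 as a continued fraction with the Euclidean algorithm:
  181 = 8*21 + 13, so a_0 = 8.
  21 = 1*13 + 8, so a_1 = 1.
  13 = 1*8 + 5, so a_2 = 1.
  8 = 1*5 + 3, so a_3 = 1.
  5 = 1*3 + 2, so a_4 = 1.
  3 = 1*2 + 1, so a_5 = 1.
  2 = 2*1 + 0, so a_6 = 2.
so x = [8; 1, 1, 1, 1, 1, 2].
Convergents (p_i = a_i*p_{i-1} + p_{i-2}, q_i = a_i*q_{i-1} + q_{i-2} with p_{-2}=0, p_{-1}=1, q_{-2}=1, q_{-1}=0), until the denominator exceeds 11:
  i=0: a_0=8, p_0 = 8*1 + 0 = 8, q_0 = 8*0 + 1 = 1.
  i=1: a_1=1, p_1 = 1*8 + 1 = 9, q_1 = 1*1 + 0 = 1.
  i=2: a_2=1, p_2 = 1*9 + 8 = 17, q_2 = 1*1 + 1 = 2.
  i=3: a_3=1, p_3 = 1*17 + 9 = 26, q_3 = 1*2 + 1 = 3.
  i=4: a_4=1, p_4 = 1*26 + 17 = 43, q_4 = 1*3 + 2 = 5.
  i=5: a_5=1, p_5 = 1*43 + 26 = 69, q_5 = 1*5 + 3 = 8.
  i=6: a_6=2, p_6 = 2*69 + 43 = 181, q_6 = 2*8 + 5 = 21.
q_6 = 21 > 11, so the last convergent with denominator <= 11 is p_5/q_5 = 69/8.
The closest fraction with denominator <= 11 is either p_5/q_5 or the intermediate fraction (k*p_5 + p_4)/(k*q_5 + q_4) with the largest k >= 1 whose denominator stays <= 11; these approach x as k grows, and every other convergent or intermediate fraction in range is farther away.
Largest k: floor((11 - q_4)/q_5) = floor((11 - 5)/8) = 0.
Since k = 0, no intermediate fraction beyond p_5/q_5 has denominator <= 11, so the convergent 69/8 is the closest (its error is |181*8 - 69*21|/(21*8) = 1/168).

69/8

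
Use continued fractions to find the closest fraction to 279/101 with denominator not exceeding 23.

58/21

Expand x = 279/101 as a continued fraction with the Euclidean algorithm:
  279 = 2*101 + 77, so a_0 = 2.
  101 = 1*77 + 24, so a_1 = 1.
  77 = 3*24 + 5, so a_2 = 3.
  24 = 4*5 + 4, so a_3 = 4.
  5 = 1*4 + 1, so a_4 = 1.
  4 = 4*1 + 0, so a_5 = 4.
so x = [2; 1, 3, 4, 1, 4].
Convergents (p_i = a_i*p_{i-1} + p_{i-2}, q_i = a_i*q_{i-1} + q_{i-2} with p_{-2}=0, p_{-1}=1, q_{-2}=1, q_{-1}=0), until the denominator exceeds 23:
  i=0: a_0=2, p_0 = 2*1 + 0 = 2, q_0 = 2*0 + 1 = 1.
  i=1: a_1=1, p_1 = 1*2 + 1 = 3, q_1 = 1*1 + 0 = 1.
  i=2: a_2=3, p_2 = 3*3 + 2 = 11, q_2 = 3*1 + 1 = 4.
  i=3: a_3=4, p_3 = 4*11 + 3 = 47, q_3 = 4*4 + 1 = 17.
  i=4: a_4=1, p_4 = 1*47 + 11 = 58, q_4 = 1*17 + 4 = 21.
  i=5: a_5=4, p_5 = 4*58 + 47 = 279, q_5 = 4*21 + 17 = 101.
q_5 = 101 > 23, so the last convergent with denominator <= 23 is p_4/q_4 = 58/21.
The closest fraction with denominator <= 23 is either p_4/q_4 or the intermediate fraction (k*p_4 + p_3)/(k*q_4 + q_3) with the largest k >= 1 whose denominator stays <= 23; these approach x as k grows, and every other convergent or intermediate fraction in range is farther away.
Largest k: floor((23 - q_3)/q_4) = floor((23 - 17)/21) = 0.
Since k = 0, no intermediate fraction beyond p_4/q_4 has denominator <= 23, so the convergent 58/21 is the closest (its error is |279*21 - 58*101|/(101*21) = 1/2121).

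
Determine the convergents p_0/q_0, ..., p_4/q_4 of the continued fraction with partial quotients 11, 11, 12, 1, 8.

11/1, 122/11, 1475/133, 1597/144, 14251/1285

Using the convergent recurrence p_i = a_i*p_{i-1} + p_{i-2}, q_i = a_i*q_{i-1} + q_{i-2} with p_{-2}=0, p_{-1}=1, q_{-2}=1, q_{-1}=0:
  i=0: a_0=11, p_0 = 11*1 + 0 = 11, q_0 = 11*0 + 1 = 1.
  i=1: a_1=11, p_1 = 11*11 + 1 = 122, q_1 = 11*1 + 0 = 11.
  i=2: a_2=12, p_2 = 12*122 + 11 = 1475, q_2 = 12*11 + 1 = 133.
  i=3: a_3=1, p_3 = 1*1475 + 122 = 1597, q_3 = 1*133 + 11 = 144.
  i=4: a_4=8, p_4 = 8*1597 + 1475 = 14251, q_4 = 8*144 + 133 = 1285.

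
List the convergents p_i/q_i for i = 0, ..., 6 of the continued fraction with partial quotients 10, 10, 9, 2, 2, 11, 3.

10/1, 101/10, 919/91, 1939/192, 4797/475, 54706/5417, 168915/16726

Using the convergent recurrence p_i = a_i*p_{i-1} + p_{i-2}, q_i = a_i*q_{i-1} + q_{i-2} with p_{-2}=0, p_{-1}=1, q_{-2}=1, q_{-1}=0:
  i=0: a_0=10, p_0 = 10*1 + 0 = 10, q_0 = 10*0 + 1 = 1.
  i=1: a_1=10, p_1 = 10*10 + 1 = 101, q_1 = 10*1 + 0 = 10.
  i=2: a_2=9, p_2 = 9*101 + 10 = 919, q_2 = 9*10 + 1 = 91.
  i=3: a_3=2, p_3 = 2*919 + 101 = 1939, q_3 = 2*91 + 10 = 192.
  i=4: a_4=2, p_4 = 2*1939 + 919 = 4797, q_4 = 2*192 + 91 = 475.
  i=5: a_5=11, p_5 = 11*4797 + 1939 = 54706, q_5 = 11*475 + 192 = 5417.
  i=6: a_6=3, p_6 = 3*54706 + 4797 = 168915, q_6 = 3*5417 + 475 = 16726.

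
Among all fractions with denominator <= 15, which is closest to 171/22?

Expand x = 171/22 as a continued fraction with the Euclidean algorithm:
  171 = 7*22 + 17, so a_0 = 7.
  22 = 1*17 + 5, so a_1 = 1.
  17 = 3*5 + 2, so a_2 = 3.
  5 = 2*2 + 1, so a_3 = 2.
  2 = 2*1 + 0, so a_4 = 2.
so x = [7; 1, 3, 2, 2].
Convergents (p_i = a_i*p_{i-1} + p_{i-2}, q_i = a_i*q_{i-1} + q_{i-2} with p_{-2}=0, p_{-1}=1, q_{-2}=1, q_{-1}=0), until the denominator exceeds 15:
  i=0: a_0=7, p_0 = 7*1 + 0 = 7, q_0 = 7*0 + 1 = 1.
  i=1: a_1=1, p_1 = 1*7 + 1 = 8, q_1 = 1*1 + 0 = 1.
  i=2: a_2=3, p_2 = 3*8 + 7 = 31, q_2 = 3*1 + 1 = 4.
  i=3: a_3=2, p_3 = 2*31 + 8 = 70, q_3 = 2*4 + 1 = 9.
  i=4: a_4=2, p_4 = 2*70 + 31 = 171, q_4 = 2*9 + 4 = 22.
q_4 = 22 > 15, so the last convergent with denominator <= 15 is p_3/q_3 = 70/9.
The closest fraction with denominator <= 15 is either p_3/q_3 or the intermediate fraction (k*p_3 + p_2)/(k*q_3 + q_2) with the largest k >= 1 whose denominator stays <= 15; these approach x as k grows, and every other convergent or intermediate fraction in range is farther away.
Largest k: floor((15 - q_2)/q_3) = floor((15 - 4)/9) = 1.
That gives (1*70 + 31)/(1*9 + 4) = 101/13.
Compare the errors: |x - 70/9| = |171*9 - 70*22|/(22*9) = 1/198, and |x - 101/13| = |171*13 - 101*22|/(22*13) = 1/286.
Cross-multiplying, 1*198 = 198 < 286 = 1*286, so 1/286 is smaller: the intermediate fraction 101/13 is closer to x than 70/9.

101/13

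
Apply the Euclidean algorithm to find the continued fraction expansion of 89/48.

[1; 1, 5, 1, 6]

Run the Euclidean algorithm on 89 and 48; the successive quotients are the partial quotients a_0, a_1, ... (each step inverts the fractional part left over by the previous one):
  89 = 1*48 + 41, so a_0 = 1.
  48 = 1*41 + 7, so a_1 = 1.
  41 = 5*7 + 6, so a_2 = 5.
  7 = 1*6 + 1, so a_3 = 1.
  6 = 6*1 + 0, so a_4 = 6.
The remainder reaches 0 after 5 divisions, so the expansion has 5 partial quotients, read off in order.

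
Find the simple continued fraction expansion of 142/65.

Run the Euclidean algorithm on 142 and 65; the successive quotients are the partial quotients a_0, a_1, ... (each step inverts the fractional part left over by the previous one):
  142 = 2*65 + 12, so a_0 = 2.
  65 = 5*12 + 5, so a_1 = 5.
  12 = 2*5 + 2, so a_2 = 2.
  5 = 2*2 + 1, so a_3 = 2.
  2 = 2*1 + 0, so a_4 = 2.
The remainder reaches 0 after 5 divisions, so the expansion has 5 partial quotients, read off in order.

[2; 5, 2, 2, 2]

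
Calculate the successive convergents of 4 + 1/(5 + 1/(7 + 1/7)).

4/1, 21/5, 151/36, 1078/257

Using the convergent recurrence p_i = a_i*p_{i-1} + p_{i-2}, q_i = a_i*q_{i-1} + q_{i-2} with p_{-2}=0, p_{-1}=1, q_{-2}=1, q_{-1}=0:
  i=0: a_0=4, p_0 = 4*1 + 0 = 4, q_0 = 4*0 + 1 = 1.
  i=1: a_1=5, p_1 = 5*4 + 1 = 21, q_1 = 5*1 + 0 = 5.
  i=2: a_2=7, p_2 = 7*21 + 4 = 151, q_2 = 7*5 + 1 = 36.
  i=3: a_3=7, p_3 = 7*151 + 21 = 1078, q_3 = 7*36 + 5 = 257.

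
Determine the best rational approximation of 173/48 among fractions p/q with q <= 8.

18/5

Expand x = 173/48 as a continued fraction with the Euclidean algorithm:
  173 = 3*48 + 29, so a_0 = 3.
  48 = 1*29 + 19, so a_1 = 1.
  29 = 1*19 + 10, so a_2 = 1.
  19 = 1*10 + 9, so a_3 = 1.
  10 = 1*9 + 1, so a_4 = 1.
  9 = 9*1 + 0, so a_5 = 9.
so x = [3; 1, 1, 1, 1, 9].
Convergents (p_i = a_i*p_{i-1} + p_{i-2}, q_i = a_i*q_{i-1} + q_{i-2} with p_{-2}=0, p_{-1}=1, q_{-2}=1, q_{-1}=0), until the denominator exceeds 8:
  i=0: a_0=3, p_0 = 3*1 + 0 = 3, q_0 = 3*0 + 1 = 1.
  i=1: a_1=1, p_1 = 1*3 + 1 = 4, q_1 = 1*1 + 0 = 1.
  i=2: a_2=1, p_2 = 1*4 + 3 = 7, q_2 = 1*1 + 1 = 2.
  i=3: a_3=1, p_3 = 1*7 + 4 = 11, q_3 = 1*2 + 1 = 3.
  i=4: a_4=1, p_4 = 1*11 + 7 = 18, q_4 = 1*3 + 2 = 5.
  i=5: a_5=9, p_5 = 9*18 + 11 = 173, q_5 = 9*5 + 3 = 48.
q_5 = 48 > 8, so the last convergent with denominator <= 8 is p_4/q_4 = 18/5.
The closest fraction with denominator <= 8 is either p_4/q_4 or the intermediate fraction (k*p_4 + p_3)/(k*q_4 + q_3) with the largest k >= 1 whose denominator stays <= 8; these approach x as k grows, and every other convergent or intermediate fraction in range is farther away.
Largest k: floor((8 - q_3)/q_4) = floor((8 - 3)/5) = 1.
That gives (1*18 + 11)/(1*5 + 3) = 29/8.
Compare the errors: |x - 18/5| = |173*5 - 18*48|/(48*5) = 1/240, and |x - 29/8| = |173*8 - 29*48|/(48*8) = 8/384.
Cross-multiplying, 1*384 = 384 < 1920 = 8*240, so 1/240 is smaller: the convergent 18/5 is closer to x than 29/8.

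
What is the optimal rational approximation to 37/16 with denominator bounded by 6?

7/3

Expand x = 37/16 as a continued fraction with the Euclidean algorithm:
  37 = 2*16 + 5, so a_0 = 2.
  16 = 3*5 + 1, so a_1 = 3.
  5 = 5*1 + 0, so a_2 = 5.
so x = [2; 3, 5].
Convergents (p_i = a_i*p_{i-1} + p_{i-2}, q_i = a_i*q_{i-1} + q_{i-2} with p_{-2}=0, p_{-1}=1, q_{-2}=1, q_{-1}=0), until the denominator exceeds 6:
  i=0: a_0=2, p_0 = 2*1 + 0 = 2, q_0 = 2*0 + 1 = 1.
  i=1: a_1=3, p_1 = 3*2 + 1 = 7, q_1 = 3*1 + 0 = 3.
  i=2: a_2=5, p_2 = 5*7 + 2 = 37, q_2 = 5*3 + 1 = 16.
q_2 = 16 > 6, so the last convergent with denominator <= 6 is p_1/q_1 = 7/3.
The closest fraction with denominator <= 6 is either p_1/q_1 or the intermediate fraction (k*p_1 + p_0)/(k*q_1 + q_0) with the largest k >= 1 whose denominator stays <= 6; these approach x as k grows, and every other convergent or intermediate fraction in range is farther away.
Largest k: floor((6 - q_0)/q_1) = floor((6 - 1)/3) = 1.
That gives (1*7 + 2)/(1*3 + 1) = 9/4.
Compare the errors: |x - 7/3| = |37*3 - 7*16|/(16*3) = 1/48, and |x - 9/4| = |37*4 - 9*16|/(16*4) = 4/64.
Cross-multiplying, 1*64 = 64 < 192 = 4*48, so 1/48 is smaller: the convergent 7/3 is closer to x than 9/4.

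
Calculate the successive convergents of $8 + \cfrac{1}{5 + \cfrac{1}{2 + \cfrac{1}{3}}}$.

8/1, 41/5, 90/11, 311/38

Using the convergent recurrence p_i = a_i*p_{i-1} + p_{i-2}, q_i = a_i*q_{i-1} + q_{i-2} with p_{-2}=0, p_{-1}=1, q_{-2}=1, q_{-1}=0:
  i=0: a_0=8, p_0 = 8*1 + 0 = 8, q_0 = 8*0 + 1 = 1.
  i=1: a_1=5, p_1 = 5*8 + 1 = 41, q_1 = 5*1 + 0 = 5.
  i=2: a_2=2, p_2 = 2*41 + 8 = 90, q_2 = 2*5 + 1 = 11.
  i=3: a_3=3, p_3 = 3*90 + 41 = 311, q_3 = 3*11 + 5 = 38.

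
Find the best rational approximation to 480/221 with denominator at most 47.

Expand x = 480/221 as a continued fraction with the Euclidean algorithm:
  480 = 2*221 + 38, so a_0 = 2.
  221 = 5*38 + 31, so a_1 = 5.
  38 = 1*31 + 7, so a_2 = 1.
  31 = 4*7 + 3, so a_3 = 4.
  7 = 2*3 + 1, so a_4 = 2.
  3 = 3*1 + 0, so a_5 = 3.
so x = [2; 5, 1, 4, 2, 3].
Convergents (p_i = a_i*p_{i-1} + p_{i-2}, q_i = a_i*q_{i-1} + q_{i-2} with p_{-2}=0, p_{-1}=1, q_{-2}=1, q_{-1}=0), until the denominator exceeds 47:
  i=0: a_0=2, p_0 = 2*1 + 0 = 2, q_0 = 2*0 + 1 = 1.
  i=1: a_1=5, p_1 = 5*2 + 1 = 11, q_1 = 5*1 + 0 = 5.
  i=2: a_2=1, p_2 = 1*11 + 2 = 13, q_2 = 1*5 + 1 = 6.
  i=3: a_3=4, p_3 = 4*13 + 11 = 63, q_3 = 4*6 + 5 = 29.
  i=4: a_4=2, p_4 = 2*63 + 13 = 139, q_4 = 2*29 + 6 = 64.
q_4 = 64 > 47, so the last convergent with denominator <= 47 is p_3/q_3 = 63/29.
The closest fraction with denominator <= 47 is either p_3/q_3 or the intermediate fraction (k*p_3 + p_2)/(k*q_3 + q_2) with the largest k >= 1 whose denominator stays <= 47; these approach x as k grows, and every other convergent or intermediate fraction in range is farther away.
Largest k: floor((47 - q_2)/q_3) = floor((47 - 6)/29) = 1.
That gives (1*63 + 13)/(1*29 + 6) = 76/35.
Compare the errors: |x - 63/29| = |480*29 - 63*221|/(221*29) = 3/6409, and |x - 76/35| = |480*35 - 76*221|/(221*35) = 4/7735.
Cross-multiplying, 3*7735 = 23205 < 25636 = 4*6409, so 3/6409 is smaller: the convergent 63/29 is closer to x than 76/35.

63/29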